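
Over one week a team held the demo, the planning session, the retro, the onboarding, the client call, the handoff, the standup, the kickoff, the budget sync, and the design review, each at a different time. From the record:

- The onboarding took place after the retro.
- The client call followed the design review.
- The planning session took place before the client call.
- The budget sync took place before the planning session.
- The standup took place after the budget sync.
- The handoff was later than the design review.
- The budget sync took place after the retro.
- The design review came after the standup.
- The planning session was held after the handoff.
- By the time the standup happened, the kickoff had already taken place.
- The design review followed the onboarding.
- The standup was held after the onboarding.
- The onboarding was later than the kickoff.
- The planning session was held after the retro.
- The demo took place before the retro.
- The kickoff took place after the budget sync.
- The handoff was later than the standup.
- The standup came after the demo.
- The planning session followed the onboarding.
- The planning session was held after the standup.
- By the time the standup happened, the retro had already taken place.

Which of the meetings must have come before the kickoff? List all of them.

the budget sync, the demo, the retro

Directly stated before the kickoff: the budget sync.
The demo reaches the kickoff via the demo → the retro → the budget sync → the kickoff.
The retro reaches the kickoff via the retro → the budget sync → the kickoff.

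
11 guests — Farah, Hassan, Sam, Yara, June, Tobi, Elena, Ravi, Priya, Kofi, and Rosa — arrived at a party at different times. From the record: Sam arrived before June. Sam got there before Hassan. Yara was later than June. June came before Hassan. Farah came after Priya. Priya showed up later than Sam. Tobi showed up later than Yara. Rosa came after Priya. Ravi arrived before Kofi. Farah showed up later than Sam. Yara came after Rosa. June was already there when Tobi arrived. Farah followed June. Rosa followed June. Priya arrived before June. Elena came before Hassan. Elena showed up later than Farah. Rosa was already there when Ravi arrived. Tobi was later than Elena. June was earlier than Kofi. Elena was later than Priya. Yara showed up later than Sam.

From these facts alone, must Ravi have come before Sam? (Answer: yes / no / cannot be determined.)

Tracing the constraints gives Sam → June → Rosa → Ravi, so Sam must come before Ravi.
That means Ravi cannot be before Sam.

no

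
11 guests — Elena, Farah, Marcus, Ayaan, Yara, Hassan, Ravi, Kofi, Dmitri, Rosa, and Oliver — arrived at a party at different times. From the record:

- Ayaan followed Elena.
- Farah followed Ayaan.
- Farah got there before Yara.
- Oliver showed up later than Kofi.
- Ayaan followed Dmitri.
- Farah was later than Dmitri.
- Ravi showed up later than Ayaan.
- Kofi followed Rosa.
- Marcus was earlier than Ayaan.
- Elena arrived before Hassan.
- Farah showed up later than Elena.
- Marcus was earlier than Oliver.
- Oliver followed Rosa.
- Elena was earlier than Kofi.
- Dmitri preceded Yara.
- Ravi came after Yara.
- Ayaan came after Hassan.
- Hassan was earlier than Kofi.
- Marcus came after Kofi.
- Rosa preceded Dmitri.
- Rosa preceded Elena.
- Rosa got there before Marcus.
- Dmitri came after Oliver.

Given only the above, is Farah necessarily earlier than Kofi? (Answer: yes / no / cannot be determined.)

Tracing the constraints gives Kofi → Oliver → Dmitri → Farah, so Kofi must come before Farah.
That means Farah cannot be before Kofi.

no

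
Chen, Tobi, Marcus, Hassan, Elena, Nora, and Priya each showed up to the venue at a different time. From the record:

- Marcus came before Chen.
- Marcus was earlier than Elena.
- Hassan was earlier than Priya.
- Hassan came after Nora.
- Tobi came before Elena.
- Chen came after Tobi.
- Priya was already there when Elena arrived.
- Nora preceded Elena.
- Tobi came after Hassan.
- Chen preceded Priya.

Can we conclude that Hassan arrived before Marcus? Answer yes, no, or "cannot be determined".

cannot be determined

No chain of stated constraints runs from Hassan to Marcus, and none runs from Marcus to Hassan either.
So the relative order of Hassan and Marcus is not fixed by the given facts.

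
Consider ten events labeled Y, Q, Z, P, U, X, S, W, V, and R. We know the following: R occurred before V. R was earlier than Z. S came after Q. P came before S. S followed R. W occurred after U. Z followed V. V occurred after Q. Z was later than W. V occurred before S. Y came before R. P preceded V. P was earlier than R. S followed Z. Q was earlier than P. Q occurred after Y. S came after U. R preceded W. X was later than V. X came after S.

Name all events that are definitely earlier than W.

P, Q, R, U, Y

Directly stated before W: R and U.
P reaches W via P → R → W.
Q reaches W via Q → P → R → W.
Y reaches W via Y → R → W.
No chain forces Z (or any of the others) ahead of W.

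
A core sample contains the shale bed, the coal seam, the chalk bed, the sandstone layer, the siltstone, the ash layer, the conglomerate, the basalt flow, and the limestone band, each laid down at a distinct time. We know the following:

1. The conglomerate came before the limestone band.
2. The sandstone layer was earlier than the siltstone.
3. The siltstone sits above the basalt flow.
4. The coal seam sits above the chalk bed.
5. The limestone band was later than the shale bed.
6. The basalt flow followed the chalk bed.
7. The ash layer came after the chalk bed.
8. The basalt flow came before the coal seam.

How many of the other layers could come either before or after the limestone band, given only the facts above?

6

Forced before the limestone band: the conglomerate and the shale bed.
That leaves the ash layer, the basalt flow, the chalk bed, the coal seam, the sandstone layer, and the siltstone with no forced order relative to the limestone band — 6.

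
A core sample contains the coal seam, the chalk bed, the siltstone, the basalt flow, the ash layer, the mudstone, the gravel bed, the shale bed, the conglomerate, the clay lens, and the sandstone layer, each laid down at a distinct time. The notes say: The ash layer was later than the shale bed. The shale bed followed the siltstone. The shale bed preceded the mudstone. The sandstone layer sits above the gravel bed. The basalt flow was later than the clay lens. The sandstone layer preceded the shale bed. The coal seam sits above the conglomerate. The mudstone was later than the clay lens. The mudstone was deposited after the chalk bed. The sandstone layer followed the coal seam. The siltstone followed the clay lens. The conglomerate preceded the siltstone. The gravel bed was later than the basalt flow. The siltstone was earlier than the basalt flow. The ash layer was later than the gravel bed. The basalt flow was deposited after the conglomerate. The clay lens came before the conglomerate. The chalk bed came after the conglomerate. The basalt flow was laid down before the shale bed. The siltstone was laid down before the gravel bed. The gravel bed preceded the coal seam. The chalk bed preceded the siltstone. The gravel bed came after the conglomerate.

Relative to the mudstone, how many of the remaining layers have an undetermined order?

1

Forced before the mudstone: the basalt flow, the chalk bed, the clay lens, the coal seam, the conglomerate, the gravel bed, the sandstone layer, the shale bed, and the siltstone.
That leaves the ash layer with no forced order relative to the mudstone — 1.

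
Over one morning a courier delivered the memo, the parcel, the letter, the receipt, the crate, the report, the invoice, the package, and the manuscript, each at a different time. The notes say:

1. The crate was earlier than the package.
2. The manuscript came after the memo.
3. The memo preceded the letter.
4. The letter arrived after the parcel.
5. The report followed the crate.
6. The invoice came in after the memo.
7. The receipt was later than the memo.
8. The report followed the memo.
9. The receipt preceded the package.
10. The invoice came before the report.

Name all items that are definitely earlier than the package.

the crate, the memo, the receipt

Directly stated before the package: the crate and the receipt.
The memo reaches the package via the memo → the receipt → the package.
No chain forces the parcel (or any of the others) ahead of the package.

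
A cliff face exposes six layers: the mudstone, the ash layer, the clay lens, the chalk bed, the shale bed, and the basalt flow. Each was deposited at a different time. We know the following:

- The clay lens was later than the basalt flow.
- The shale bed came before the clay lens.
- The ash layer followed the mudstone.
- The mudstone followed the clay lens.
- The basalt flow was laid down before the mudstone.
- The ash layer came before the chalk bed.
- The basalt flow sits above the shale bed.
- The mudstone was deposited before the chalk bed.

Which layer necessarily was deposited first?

the shale bed

The shale bed has a chain of constraints placing it before every other layer, so the shale bed must be first.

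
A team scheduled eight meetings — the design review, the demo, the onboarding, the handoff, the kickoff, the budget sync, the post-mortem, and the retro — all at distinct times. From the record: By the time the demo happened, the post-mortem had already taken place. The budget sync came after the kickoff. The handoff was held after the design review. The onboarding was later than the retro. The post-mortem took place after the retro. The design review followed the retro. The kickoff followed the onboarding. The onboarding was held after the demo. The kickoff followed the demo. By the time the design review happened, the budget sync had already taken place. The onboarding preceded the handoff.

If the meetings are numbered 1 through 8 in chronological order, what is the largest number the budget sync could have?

The budget sync must come before the design review and the handoff — 2 meetings forced after it.
Everything else can be placed before the budget sync in some valid order, so the budget sync can sit as late as position 8 − 2 = 6.

6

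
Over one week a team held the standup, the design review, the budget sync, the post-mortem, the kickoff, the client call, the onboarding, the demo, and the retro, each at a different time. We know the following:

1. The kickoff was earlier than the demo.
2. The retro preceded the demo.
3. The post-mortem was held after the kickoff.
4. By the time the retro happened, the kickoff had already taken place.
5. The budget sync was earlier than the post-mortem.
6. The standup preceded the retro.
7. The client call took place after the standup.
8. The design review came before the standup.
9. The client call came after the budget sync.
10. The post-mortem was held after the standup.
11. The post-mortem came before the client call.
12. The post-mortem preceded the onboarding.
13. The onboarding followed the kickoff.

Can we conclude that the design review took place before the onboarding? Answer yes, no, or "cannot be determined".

Chain the constraints: the design review → the standup → the post-mortem → the onboarding. Each link is directly stated, so the design review comes before the onboarding.

yes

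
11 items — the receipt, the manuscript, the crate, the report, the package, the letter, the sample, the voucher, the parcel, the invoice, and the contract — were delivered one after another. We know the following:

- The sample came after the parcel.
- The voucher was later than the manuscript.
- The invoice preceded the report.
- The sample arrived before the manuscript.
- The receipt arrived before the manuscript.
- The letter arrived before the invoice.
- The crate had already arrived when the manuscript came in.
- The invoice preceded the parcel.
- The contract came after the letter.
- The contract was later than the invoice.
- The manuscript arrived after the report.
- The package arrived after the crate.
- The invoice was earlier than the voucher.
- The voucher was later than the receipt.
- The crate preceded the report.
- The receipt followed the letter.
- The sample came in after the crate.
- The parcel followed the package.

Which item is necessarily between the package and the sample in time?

Tracing the constraints gives the package → the parcel → the sample, so the parcel sits after the package and before the sample.
No other item is forced both after the package and before the sample.

the parcel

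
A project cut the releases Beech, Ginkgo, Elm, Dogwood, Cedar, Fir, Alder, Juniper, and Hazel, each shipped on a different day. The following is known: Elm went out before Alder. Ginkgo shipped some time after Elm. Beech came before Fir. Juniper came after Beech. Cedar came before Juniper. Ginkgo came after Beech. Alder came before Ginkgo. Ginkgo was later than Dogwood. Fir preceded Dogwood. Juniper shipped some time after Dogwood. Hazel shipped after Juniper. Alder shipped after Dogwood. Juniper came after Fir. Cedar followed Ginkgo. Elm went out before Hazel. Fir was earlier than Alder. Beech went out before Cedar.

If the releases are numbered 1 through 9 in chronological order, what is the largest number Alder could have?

Alder must come before Cedar, Ginkgo, Hazel, and Juniper — 4 releases forced after it.
Everything else can be placed before Alder in some valid order, so Alder can sit as late as position 9 − 4 = 5.

5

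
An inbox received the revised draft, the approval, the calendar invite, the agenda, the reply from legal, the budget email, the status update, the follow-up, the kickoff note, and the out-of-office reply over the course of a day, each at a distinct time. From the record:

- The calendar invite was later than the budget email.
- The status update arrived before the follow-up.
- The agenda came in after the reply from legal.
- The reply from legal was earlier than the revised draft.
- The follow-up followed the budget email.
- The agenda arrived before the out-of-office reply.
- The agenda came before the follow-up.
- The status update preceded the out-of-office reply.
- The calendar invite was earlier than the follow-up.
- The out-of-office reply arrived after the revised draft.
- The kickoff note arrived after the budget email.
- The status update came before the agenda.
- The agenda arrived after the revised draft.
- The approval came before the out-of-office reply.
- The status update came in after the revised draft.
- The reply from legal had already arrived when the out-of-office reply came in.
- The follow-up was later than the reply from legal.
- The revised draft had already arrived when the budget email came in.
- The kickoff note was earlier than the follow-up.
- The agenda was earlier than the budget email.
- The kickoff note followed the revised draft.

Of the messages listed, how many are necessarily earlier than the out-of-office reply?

Directly stated before the out-of-office reply: the agenda, the approval, the reply from legal, the revised draft, and the status update.
No chain forces the calendar invite (or any of the others) ahead of the out-of-office reply.
That's the agenda, the approval, the reply from legal, the revised draft, and the status update — 5 in all.

5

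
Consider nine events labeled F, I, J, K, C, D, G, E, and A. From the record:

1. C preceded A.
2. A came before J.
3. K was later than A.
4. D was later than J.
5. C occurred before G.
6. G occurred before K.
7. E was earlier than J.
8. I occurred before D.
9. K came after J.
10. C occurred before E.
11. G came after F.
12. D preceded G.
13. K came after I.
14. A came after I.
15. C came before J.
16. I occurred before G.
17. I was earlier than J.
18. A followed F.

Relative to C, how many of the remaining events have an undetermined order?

Forced after C: A, D, E, G, J, and K.
That leaves F and I with no forced order relative to C — 2.

2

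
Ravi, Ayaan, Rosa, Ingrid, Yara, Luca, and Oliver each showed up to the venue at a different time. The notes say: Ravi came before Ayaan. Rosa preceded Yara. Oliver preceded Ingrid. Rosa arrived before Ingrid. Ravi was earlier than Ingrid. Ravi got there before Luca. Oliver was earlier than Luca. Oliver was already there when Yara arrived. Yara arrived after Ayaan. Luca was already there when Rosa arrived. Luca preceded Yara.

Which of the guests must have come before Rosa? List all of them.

Directly stated before Rosa: Luca.
Oliver reaches Rosa via Oliver → Luca → Rosa.
Ravi reaches Rosa via Ravi → Luca → Rosa.

Luca, Oliver, Ravi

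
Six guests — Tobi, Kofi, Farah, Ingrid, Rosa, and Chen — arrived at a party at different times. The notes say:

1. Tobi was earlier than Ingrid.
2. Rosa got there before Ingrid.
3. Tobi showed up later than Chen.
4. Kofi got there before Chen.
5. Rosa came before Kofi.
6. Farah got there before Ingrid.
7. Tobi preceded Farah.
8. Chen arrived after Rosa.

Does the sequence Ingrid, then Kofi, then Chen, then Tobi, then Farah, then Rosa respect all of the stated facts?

no

The constraints require Rosa before Kofi, but in the proposed sequence Kofi appears ahead of Rosa. That one violation is enough.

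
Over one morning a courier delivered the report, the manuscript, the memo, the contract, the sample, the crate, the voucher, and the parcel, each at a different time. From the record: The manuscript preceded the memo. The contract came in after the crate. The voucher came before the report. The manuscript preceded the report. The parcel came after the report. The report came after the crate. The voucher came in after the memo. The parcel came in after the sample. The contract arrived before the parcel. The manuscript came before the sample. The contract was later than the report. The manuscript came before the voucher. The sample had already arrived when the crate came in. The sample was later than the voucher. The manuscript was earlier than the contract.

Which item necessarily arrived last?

the parcel

Every other item has a chain of constraints placing it before the parcel, so the parcel is last.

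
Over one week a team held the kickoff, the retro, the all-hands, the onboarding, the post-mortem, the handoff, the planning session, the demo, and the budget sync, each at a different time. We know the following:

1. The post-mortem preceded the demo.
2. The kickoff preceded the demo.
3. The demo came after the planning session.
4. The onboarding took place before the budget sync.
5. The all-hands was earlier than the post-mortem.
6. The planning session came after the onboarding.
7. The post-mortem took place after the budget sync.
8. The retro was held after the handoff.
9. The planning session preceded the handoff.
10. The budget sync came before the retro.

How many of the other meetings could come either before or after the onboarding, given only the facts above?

2

Forced after the onboarding: the budget sync, the demo, the handoff, the planning session, the post-mortem, and the retro.
That leaves the all-hands and the kickoff with no forced order relative to the onboarding — 2.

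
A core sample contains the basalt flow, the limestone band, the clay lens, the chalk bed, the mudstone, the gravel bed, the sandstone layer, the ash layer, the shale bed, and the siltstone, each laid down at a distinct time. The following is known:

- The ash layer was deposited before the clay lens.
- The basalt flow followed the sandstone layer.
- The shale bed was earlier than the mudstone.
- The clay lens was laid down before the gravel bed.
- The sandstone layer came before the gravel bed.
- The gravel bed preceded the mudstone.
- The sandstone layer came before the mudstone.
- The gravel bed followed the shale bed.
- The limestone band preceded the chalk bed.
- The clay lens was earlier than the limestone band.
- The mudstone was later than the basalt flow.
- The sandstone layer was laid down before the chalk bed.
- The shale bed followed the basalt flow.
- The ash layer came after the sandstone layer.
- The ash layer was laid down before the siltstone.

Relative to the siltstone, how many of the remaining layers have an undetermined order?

Forced before the siltstone: the ash layer and the sandstone layer.
That leaves the basalt flow, the chalk bed, the clay lens, the gravel bed, the limestone band, the mudstone, and the shale bed with no forced order relative to the siltstone — 7.

7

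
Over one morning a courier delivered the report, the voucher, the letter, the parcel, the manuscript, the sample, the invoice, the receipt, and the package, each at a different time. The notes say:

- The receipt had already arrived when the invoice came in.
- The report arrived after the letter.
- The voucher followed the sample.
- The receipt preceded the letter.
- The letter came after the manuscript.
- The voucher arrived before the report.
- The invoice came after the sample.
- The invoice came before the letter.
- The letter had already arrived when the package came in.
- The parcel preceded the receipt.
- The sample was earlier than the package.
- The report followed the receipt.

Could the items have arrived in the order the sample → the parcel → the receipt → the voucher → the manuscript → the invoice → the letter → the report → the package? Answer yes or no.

yes

Check each stated constraint against the proposed order — e.g. the receipt is ahead of the report; the sample is ahead of the package. Every pair is in the required order; nothing is violated.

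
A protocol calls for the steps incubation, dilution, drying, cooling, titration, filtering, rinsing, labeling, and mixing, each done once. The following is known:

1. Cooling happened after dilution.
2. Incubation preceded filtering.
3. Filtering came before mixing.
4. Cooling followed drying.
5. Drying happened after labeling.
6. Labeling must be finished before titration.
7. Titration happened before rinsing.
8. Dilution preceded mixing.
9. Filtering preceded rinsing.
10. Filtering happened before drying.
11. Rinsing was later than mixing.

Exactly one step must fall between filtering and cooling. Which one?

drying

Tracing the constraints gives filtering → drying → cooling, so drying sits after filtering and before cooling.
No other step is forced both after filtering and before cooling.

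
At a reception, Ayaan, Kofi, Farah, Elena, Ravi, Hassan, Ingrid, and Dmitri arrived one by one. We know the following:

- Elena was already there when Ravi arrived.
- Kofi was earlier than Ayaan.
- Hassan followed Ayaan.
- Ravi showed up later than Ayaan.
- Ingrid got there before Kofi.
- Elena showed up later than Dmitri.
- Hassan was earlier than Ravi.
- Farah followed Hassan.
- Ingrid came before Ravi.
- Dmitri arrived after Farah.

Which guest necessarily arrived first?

Ingrid has a chain of constraints placing them before every other guest, so Ingrid must be first.

Ingrid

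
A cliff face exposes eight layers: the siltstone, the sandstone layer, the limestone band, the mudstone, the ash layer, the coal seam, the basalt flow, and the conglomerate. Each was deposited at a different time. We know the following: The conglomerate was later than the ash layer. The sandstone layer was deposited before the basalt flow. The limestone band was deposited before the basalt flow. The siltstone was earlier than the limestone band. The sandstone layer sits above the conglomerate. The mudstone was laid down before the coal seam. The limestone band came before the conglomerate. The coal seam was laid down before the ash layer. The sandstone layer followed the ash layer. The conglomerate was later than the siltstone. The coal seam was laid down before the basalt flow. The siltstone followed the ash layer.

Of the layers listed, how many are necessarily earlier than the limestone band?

4

Directly stated before the limestone band: the siltstone.
The ash layer reaches the limestone band via the ash layer → the siltstone → the limestone band.
The coal seam reaches the limestone band via the coal seam → the ash layer → the siltstone → the limestone band.
The mudstone reaches the limestone band via the mudstone → the coal seam → the ash layer → the siltstone → the limestone band.
That's the ash layer, the coal seam, the mudstone, and the siltstone — 4 in all.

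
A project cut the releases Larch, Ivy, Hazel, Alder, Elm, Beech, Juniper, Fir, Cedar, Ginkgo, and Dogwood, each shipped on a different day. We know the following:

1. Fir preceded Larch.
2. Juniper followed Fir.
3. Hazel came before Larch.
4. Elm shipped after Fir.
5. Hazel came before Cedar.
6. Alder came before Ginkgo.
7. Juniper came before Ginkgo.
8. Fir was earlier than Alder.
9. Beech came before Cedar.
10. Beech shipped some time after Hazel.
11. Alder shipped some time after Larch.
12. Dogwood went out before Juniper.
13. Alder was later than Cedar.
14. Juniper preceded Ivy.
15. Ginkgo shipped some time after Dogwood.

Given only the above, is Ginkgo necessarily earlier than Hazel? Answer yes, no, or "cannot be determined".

Tracing the constraints gives Hazel → Cedar → Alder → Ginkgo, so Hazel must come before Ginkgo.
That means Ginkgo cannot be before Hazel.

no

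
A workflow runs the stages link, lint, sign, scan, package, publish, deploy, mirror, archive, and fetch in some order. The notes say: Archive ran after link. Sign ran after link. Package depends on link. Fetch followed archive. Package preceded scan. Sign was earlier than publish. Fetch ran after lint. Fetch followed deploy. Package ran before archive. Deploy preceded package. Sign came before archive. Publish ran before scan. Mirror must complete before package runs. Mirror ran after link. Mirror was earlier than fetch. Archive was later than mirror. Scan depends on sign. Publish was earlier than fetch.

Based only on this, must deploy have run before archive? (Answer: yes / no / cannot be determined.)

Chain the constraints: deploy → package → archive. Each link is directly stated, so deploy comes before archive.

yes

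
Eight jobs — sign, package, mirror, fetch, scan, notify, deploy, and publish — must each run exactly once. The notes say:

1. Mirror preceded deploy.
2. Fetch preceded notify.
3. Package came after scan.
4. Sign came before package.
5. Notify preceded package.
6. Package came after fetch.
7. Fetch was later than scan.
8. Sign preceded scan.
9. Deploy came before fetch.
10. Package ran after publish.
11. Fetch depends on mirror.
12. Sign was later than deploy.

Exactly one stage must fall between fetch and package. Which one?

Tracing the constraints gives fetch → notify → package, so notify sits after fetch and before package.
No other stage is forced both after fetch and before package.

notify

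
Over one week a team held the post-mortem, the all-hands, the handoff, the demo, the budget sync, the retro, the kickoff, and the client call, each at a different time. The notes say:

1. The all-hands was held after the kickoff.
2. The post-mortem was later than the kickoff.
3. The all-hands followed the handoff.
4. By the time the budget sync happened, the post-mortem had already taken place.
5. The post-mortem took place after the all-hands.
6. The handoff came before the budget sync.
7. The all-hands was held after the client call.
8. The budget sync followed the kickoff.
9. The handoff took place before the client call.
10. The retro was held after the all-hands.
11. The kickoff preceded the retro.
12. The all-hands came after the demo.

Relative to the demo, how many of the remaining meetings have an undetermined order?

Forced after the demo: the all-hands, the budget sync, the post-mortem, and the retro.
That leaves the client call, the handoff, and the kickoff with no forced order relative to the demo — 3.

3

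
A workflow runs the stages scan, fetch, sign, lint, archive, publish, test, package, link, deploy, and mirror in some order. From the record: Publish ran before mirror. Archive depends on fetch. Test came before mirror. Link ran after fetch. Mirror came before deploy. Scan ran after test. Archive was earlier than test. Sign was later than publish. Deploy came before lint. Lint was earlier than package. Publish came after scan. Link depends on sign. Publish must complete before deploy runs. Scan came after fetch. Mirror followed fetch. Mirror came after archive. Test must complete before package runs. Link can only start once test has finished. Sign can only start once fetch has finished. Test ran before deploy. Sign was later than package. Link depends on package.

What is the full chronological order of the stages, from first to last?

fetch, archive, test, scan, publish, mirror, deploy, lint, package, sign, link

The constraints fix every adjacent pair, so only one ordering works:
fetch → archive → test → scan → publish → mirror → deploy → lint → package → sign → link.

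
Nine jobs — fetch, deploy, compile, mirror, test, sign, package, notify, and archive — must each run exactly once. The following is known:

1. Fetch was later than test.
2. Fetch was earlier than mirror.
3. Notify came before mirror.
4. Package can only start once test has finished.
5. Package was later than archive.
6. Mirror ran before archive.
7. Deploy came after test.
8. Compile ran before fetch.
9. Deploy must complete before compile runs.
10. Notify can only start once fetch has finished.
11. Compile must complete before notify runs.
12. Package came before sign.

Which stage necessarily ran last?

sign

Every other stage has a chain of constraints placing it before sign, so sign is last.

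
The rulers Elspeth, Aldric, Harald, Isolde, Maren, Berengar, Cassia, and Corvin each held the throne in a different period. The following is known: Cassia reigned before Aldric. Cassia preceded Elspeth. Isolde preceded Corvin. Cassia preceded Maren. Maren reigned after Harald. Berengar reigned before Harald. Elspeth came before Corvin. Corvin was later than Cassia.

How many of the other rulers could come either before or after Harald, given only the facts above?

5

Forced before Harald: Berengar; forced after Harald: Maren.
That leaves Aldric, Cassia, Corvin, Elspeth, and Isolde with no forced order relative to Harald — 5.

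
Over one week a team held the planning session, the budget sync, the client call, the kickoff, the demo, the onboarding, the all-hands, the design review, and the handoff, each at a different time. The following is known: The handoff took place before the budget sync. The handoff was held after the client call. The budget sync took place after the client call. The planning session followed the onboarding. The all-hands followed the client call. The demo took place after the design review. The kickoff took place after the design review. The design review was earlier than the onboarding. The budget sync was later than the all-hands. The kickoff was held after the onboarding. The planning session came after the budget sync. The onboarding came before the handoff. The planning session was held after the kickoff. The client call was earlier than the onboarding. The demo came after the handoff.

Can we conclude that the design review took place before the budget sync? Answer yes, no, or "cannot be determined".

yes

Chain the constraints: the design review → the onboarding → the handoff → the budget sync. Each link is directly stated, so the design review comes before the budget sync.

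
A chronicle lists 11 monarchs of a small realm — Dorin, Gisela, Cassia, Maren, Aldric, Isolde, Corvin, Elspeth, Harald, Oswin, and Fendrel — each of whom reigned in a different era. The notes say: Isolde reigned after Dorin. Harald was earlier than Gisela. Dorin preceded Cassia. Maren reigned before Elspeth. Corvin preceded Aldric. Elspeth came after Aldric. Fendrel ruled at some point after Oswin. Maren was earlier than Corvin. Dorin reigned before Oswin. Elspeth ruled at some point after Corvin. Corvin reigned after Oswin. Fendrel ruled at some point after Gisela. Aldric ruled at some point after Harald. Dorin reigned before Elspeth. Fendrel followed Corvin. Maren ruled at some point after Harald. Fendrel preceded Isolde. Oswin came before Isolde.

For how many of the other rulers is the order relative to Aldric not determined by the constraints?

Forced before Aldric: Corvin, Dorin, Harald, Maren, and Oswin; forced after Aldric: Elspeth.
That leaves Cassia, Fendrel, Gisela, and Isolde with no forced order relative to Aldric — 4.

4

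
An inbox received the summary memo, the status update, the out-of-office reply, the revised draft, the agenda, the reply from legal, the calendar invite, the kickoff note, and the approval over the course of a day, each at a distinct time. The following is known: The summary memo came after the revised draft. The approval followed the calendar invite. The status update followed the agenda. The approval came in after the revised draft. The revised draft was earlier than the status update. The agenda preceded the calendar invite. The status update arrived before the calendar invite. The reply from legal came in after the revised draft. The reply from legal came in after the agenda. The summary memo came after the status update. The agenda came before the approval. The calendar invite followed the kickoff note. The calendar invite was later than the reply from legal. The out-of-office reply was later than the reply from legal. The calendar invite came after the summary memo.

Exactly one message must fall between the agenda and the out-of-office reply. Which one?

the reply from legal

Tracing the constraints gives the agenda → the reply from legal → the out-of-office reply, so the reply from legal sits after the agenda and before the out-of-office reply.
No other message is forced both after the agenda and before the out-of-office reply.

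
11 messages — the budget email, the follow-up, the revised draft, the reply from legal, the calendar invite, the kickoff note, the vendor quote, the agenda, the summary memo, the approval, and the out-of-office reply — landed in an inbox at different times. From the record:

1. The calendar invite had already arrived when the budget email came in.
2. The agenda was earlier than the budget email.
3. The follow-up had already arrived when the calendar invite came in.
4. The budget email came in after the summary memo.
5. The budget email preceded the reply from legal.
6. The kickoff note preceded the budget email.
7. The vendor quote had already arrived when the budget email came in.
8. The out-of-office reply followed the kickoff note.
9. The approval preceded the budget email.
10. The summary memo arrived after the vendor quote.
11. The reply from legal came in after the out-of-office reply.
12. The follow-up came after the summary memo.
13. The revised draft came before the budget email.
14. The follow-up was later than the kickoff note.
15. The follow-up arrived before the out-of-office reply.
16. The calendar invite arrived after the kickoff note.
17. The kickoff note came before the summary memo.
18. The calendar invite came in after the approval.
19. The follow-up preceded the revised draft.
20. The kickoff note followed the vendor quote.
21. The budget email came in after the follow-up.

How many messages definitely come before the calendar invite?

5

Directly stated before the calendar invite: the approval, the follow-up, and the kickoff note.
The summary memo reaches the calendar invite via the summary memo → the follow-up → the calendar invite.
The vendor quote reaches the calendar invite via the vendor quote → the kickoff note → the calendar invite.
That's the approval, the follow-up, the kickoff note, the summary memo, and the vendor quote — 5 in all.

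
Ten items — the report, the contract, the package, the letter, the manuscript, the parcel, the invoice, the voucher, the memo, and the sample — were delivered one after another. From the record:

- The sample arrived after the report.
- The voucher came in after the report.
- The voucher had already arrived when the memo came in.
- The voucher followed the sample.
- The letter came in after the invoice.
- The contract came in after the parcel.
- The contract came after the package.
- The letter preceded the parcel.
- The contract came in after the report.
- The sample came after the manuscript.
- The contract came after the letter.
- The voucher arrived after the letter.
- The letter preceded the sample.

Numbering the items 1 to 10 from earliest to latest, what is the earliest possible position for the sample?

The invoice, the letter, the manuscript, and the report must all come before the sample — 4 forced predecessors.
Nothing else is forced ahead of the sample, so its earliest slot is position 4 + 1 = 5.

5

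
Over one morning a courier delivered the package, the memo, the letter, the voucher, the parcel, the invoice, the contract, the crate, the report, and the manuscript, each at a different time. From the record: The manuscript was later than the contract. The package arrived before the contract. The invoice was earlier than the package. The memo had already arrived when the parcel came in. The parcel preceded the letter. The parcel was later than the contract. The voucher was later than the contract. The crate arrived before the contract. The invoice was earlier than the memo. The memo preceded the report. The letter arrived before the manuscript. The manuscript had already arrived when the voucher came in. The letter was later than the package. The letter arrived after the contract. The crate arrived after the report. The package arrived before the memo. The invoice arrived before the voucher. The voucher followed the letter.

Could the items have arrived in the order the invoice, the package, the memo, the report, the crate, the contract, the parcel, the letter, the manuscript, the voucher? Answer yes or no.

yes

Check each stated constraint against the proposed order — e.g. the package is ahead of the letter; the invoice is ahead of the voucher. Every pair is in the required order; nothing is violated.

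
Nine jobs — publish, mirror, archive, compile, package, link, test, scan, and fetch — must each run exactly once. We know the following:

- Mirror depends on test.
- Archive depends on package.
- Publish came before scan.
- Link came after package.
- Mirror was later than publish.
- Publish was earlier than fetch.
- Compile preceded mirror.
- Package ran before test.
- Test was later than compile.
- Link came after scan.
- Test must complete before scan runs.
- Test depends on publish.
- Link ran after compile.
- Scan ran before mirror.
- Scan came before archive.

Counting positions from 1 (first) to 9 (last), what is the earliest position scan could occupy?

5

Compile, package, publish, and test must all come before scan — 4 forced predecessors.
Nothing else is forced ahead of scan, so its earliest slot is position 4 + 1 = 5.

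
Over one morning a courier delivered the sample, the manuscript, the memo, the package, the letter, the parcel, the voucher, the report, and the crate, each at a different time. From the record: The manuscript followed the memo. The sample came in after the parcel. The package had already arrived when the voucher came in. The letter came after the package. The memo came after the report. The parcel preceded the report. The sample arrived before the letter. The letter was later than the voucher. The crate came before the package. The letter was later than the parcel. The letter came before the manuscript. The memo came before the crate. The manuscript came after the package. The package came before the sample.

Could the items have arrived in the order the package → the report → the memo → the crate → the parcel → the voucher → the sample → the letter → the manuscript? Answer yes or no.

no

The constraints require the parcel before the report, but in the proposed sequence the report appears ahead of the parcel. That one violation is enough.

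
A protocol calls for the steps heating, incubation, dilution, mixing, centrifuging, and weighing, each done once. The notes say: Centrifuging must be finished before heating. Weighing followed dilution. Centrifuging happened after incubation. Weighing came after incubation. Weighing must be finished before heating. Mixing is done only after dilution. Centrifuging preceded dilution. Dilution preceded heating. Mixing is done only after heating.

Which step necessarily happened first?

Incubation has a chain of constraints placing it before every other step, so incubation must be first.

incubation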